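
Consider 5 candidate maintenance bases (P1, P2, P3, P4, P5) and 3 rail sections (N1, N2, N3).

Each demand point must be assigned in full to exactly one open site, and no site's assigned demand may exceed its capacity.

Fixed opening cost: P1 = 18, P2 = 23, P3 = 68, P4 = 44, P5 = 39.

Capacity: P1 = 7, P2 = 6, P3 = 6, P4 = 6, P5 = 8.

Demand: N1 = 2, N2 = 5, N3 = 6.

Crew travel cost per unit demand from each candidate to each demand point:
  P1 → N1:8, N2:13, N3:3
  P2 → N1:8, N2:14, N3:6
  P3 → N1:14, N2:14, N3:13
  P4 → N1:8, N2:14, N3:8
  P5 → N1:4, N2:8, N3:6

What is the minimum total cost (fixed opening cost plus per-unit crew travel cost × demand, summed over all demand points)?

123

Open {P1, P5}; cheapest assignment that respects the capacities:
  P1 (cap 7, load 6): N3 — cost 6×3 = 18
  P5 (cap 8, load 7): N1, N2 — cost 2×4 + 5×8 = 48
  Shipping 66, fixed 57 → total 123.
  Any other capacity-feasible assignment to {P1, P5} ships for at least 66.
Compare {P2, P5}: its best feasible assignment gives total 146.
Compare {P1, P2, P5}: its best feasible assignment gives total 146.
Every other set of open sites that can feasibly serve all demand totals ≥ 146 even under its best assignment. Minimum: 123.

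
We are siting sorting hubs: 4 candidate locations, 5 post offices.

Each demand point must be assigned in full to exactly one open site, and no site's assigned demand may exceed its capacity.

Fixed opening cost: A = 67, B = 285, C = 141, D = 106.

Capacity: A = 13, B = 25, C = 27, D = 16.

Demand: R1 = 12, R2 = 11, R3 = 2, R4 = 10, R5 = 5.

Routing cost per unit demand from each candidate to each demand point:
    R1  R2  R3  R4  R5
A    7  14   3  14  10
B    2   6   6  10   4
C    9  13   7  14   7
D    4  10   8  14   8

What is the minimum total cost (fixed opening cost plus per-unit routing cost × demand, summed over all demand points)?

629

Open {C, D}; cheapest assignment that respects the capacities:
  C (cap 27, load 26): R2, R4, R5 — cost 11×13 + 10×14 + 5×7 = 318
  D (cap 16, load 14): R1, R3 — cost 12×4 + 2×8 = 64
  Shipping 382, fixed 247 → total 629.
  Any other capacity-feasible assignment to {C, D} ships for at least 382.
Compare {A, C}: its best feasible assignment gives total 651.
Compare {B, D}: its best feasible assignment gives total 673.
Every other set of open sites that can feasibly serve all demand totals ≥ 651 even under its best assignment. Minimum: 629.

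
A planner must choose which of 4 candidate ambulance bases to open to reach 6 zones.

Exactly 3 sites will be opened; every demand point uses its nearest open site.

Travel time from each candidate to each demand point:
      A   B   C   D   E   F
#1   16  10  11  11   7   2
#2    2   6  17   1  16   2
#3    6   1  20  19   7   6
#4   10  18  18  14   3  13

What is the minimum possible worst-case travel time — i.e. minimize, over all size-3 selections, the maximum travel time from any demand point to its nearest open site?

11

Open {#1, #2, #3}.
  Farthest demand point is C at travel time 11 (to #1); all others are ≤ 11.
With {#1, #2, #4} the worst case is 11.
With {#1, #3, #4} the worst case is 11.
No size-3 selection achieves below 11.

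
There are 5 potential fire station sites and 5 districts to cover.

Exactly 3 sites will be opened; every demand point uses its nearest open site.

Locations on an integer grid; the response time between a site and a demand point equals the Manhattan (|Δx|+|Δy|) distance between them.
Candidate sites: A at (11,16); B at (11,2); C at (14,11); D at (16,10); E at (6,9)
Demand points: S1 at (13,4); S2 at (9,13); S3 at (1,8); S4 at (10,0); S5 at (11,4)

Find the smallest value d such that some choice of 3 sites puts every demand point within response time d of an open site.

6

Open {A, B, E}.
  Farthest demand point is S3 at response time 6 (to E); all others are ≤ 6.
With {B, C, E} the worst case is 7.
With {B, D, E} the worst case is 7.
No size-3 selection achieves below 6.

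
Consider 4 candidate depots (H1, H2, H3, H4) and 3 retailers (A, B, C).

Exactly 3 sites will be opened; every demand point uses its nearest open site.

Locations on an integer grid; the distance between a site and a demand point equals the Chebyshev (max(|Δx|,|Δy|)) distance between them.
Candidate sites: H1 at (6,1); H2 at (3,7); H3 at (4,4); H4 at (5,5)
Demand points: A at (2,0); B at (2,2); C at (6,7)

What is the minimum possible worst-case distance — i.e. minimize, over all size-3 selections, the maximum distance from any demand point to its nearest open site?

Open {H1, H2, H3}.
  Farthest demand point is A at distance 4 (to H1); all others are ≤ 4.
With {H1, H2, H4} the worst case is 4.
With {H1, H3, H4} the worst case is 4.
No size-3 selection achieves below 4.

4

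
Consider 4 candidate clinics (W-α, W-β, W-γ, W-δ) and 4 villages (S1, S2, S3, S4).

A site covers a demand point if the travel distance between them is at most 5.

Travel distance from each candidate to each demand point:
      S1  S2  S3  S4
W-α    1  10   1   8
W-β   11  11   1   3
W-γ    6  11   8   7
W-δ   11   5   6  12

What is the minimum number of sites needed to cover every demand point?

Coverage sets (demand points within 5 of each site):
  W-α: {S1, S3}
  W-β: {S3, S4}
  W-γ: {}
  W-δ: {S2}
No 2 sites suffice: every size-2 union leaves at least one demand point uncovered.
But {W-α, W-β, W-δ} covers everything, so the minimum is 3.

3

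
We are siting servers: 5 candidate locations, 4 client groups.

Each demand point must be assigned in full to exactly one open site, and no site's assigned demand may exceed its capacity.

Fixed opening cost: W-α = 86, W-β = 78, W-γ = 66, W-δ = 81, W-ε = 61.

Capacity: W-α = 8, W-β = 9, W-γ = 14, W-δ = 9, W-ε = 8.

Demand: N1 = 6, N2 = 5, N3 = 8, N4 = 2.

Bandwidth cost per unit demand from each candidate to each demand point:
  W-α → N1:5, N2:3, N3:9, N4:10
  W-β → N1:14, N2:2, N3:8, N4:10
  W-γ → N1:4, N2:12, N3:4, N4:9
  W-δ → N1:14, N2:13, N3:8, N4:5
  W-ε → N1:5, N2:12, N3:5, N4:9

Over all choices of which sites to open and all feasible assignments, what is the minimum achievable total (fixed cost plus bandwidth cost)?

230

Open {W-β, W-γ}; cheapest assignment that respects the capacities:
  W-β (cap 9, load 7): N2, N4 — cost 5×2 + 2×10 = 30
  W-γ (cap 14, load 14): N1, N3 — cost 6×4 + 8×4 = 56
  Shipping 86, fixed 144 → total 230.
  Any other capacity-feasible assignment to {W-β, W-γ} ships for at least 86.
Compare {W-α, W-γ}: its best feasible assignment gives total 243.
Compare {W-γ, W-ε}: its best feasible assignment gives total 261.
Every other set of open sites that can feasibly serve all demand totals ≥ 243 even under its best assignment. Minimum: 230.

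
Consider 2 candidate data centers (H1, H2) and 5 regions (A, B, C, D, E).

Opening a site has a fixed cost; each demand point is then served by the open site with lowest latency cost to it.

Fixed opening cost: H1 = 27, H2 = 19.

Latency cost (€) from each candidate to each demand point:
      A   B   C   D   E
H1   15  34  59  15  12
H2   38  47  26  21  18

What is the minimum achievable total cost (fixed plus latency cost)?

Open {H1, H2}: assign each demand point to its cheapest open site.
  A→H1 15, B→H1 34, C→H2 26, D→H1 15, E→H1 12
  latency cost 102, fixed 46 → total 148.
Compare {H1}: latency cost 135 + fixed 27 = 162.
Compare {H2}: latency cost 150 + fixed 19 = 169.

148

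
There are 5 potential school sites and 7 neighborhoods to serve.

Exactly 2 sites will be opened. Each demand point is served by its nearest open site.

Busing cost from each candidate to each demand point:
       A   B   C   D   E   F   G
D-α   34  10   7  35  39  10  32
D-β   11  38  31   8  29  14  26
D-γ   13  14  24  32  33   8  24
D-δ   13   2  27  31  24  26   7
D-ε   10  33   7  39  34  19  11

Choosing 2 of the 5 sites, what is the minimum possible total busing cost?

93

Open {D-β, D-δ}.
  A→D-β 11, B→D-δ 2, C→D-δ 27, D→D-β 8, E→D-δ 24, F→D-β 14, G→D-δ 7  ⇒ total 93.
Compare {D-α, D-δ}: total 94.
Compare {D-δ, D-ε}: total 100.
No size-2 selection does better; minimum is 93.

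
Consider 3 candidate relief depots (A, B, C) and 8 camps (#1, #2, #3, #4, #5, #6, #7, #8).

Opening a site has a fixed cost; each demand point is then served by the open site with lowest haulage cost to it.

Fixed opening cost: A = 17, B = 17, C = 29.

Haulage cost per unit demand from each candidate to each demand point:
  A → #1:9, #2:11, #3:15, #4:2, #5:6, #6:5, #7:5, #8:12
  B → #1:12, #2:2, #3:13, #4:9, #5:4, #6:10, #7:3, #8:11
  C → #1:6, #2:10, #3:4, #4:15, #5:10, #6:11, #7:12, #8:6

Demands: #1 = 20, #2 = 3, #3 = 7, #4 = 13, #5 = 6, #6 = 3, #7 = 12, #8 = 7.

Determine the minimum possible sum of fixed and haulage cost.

360

Open {A, B, C}: assign each demand point to its cheapest open site.
  #1→C 20×6=120, #2→B 3×2=6, #3→C 7×4=28, #4→A 13×2=26, #5→B 6×4=24, #6→A 3×5=15, #7→B 12×3=36, #8→C 7×6=42
  haulage cost 297, fixed 63 → total 360.
Compare {A, C}: haulage cost 357 + fixed 46 = 403.
Compare {B, C}: haulage cost 403 + fixed 46 = 449.
Compare {A, B}: haulage cost 455 + fixed 34 = 489.
All other subsets cost ≥ 403. Minimum total cost: 360.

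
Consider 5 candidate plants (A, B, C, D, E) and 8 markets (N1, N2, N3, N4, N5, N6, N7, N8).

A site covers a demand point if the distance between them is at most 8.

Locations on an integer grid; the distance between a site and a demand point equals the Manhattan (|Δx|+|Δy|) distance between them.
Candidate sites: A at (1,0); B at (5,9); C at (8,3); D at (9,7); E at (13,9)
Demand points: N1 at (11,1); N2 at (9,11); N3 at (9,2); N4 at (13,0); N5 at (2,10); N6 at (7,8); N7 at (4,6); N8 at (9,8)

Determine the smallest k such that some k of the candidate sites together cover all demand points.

Coverage sets (demand points within 8 of each site):
  A: {}
  B: {N2, N5, N6, N7, N8}
  C: {N1, N3, N4, N6, N7, N8}
  D: {N1, N2, N3, N6, N7, N8}
  E: {N2, N6, N8}
No single site covers all 8 demand points.
But {B, C} covers everything, so the minimum is 2.

2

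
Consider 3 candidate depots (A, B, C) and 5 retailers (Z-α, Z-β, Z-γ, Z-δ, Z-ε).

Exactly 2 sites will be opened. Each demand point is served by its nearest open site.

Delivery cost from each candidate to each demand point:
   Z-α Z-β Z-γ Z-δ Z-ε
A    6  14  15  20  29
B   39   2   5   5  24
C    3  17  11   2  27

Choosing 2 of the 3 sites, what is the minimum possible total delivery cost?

Open {B, C}.
  Z-α→C 3, Z-β→B 2, Z-γ→B 5, Z-δ→C 2, Z-ε→B 24  ⇒ total 36.
Compare {A, B}: total 42.
Compare {A, C}: total 57.

36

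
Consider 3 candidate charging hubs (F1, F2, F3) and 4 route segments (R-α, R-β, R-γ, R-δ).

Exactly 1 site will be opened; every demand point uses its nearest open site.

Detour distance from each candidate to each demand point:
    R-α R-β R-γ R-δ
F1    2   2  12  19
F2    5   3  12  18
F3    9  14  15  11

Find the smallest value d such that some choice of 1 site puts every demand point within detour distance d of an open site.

Open {F3}.
  Farthest demand point is R-γ at detour distance 15 (to F3); all others are ≤ 15.
With {F2} the worst case is 18.
With {F1} the worst case is 19.
No size-1 selection achieves below 15.

15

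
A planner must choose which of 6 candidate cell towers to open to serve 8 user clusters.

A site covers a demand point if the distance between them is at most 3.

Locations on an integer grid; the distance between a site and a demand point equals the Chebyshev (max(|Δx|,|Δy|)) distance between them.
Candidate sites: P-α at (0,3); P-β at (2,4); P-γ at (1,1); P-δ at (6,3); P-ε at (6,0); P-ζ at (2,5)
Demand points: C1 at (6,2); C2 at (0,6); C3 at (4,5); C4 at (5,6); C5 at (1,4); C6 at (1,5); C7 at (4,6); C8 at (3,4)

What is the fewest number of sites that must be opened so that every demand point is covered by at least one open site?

2

Coverage sets (demand points within 3 of each site):
  P-α: {C2, C5, C6, C8}
  P-β: {C2, C3, C4, C5, C6, C7, C8}
  P-γ: {C5, C8}
  P-δ: {C1, C3, C4, C7, C8}
  P-ε: {C1}
  P-ζ: {C2, C3, C4, C5, C6, C7, C8}
No single site covers all 8 demand points.
But {P-α, P-δ} covers everything, so the minimum is 2.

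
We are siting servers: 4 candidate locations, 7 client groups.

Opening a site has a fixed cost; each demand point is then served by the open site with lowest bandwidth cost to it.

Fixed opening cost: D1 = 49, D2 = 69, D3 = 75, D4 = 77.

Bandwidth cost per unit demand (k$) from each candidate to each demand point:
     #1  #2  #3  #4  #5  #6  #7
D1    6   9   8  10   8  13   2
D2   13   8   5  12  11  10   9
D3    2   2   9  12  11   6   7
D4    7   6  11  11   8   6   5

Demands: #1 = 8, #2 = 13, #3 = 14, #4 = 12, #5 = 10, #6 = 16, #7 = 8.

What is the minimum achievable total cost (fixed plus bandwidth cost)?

590

Open {D1, D3}: assign each demand point to its cheapest open site.
  #1→D3 8×2=16, #2→D3 13×2=26, #3→D1 14×8=112, #4→D1 12×10=120, #5→D1 10×8=80, #6→D3 16×6=96, #7→D1 8×2=16
  bandwidth cost 466, fixed 124 → total 590.
Compare {D1, D2, D3}: bandwidth cost 424 + fixed 193 = 617.
Compare {D3}: bandwidth cost 574 + fixed 75 = 649.
Compare {D2, D3}: bandwidth cost 518 + fixed 144 = 662.
All other subsets cost ≥ 617. Minimum total cost: 590.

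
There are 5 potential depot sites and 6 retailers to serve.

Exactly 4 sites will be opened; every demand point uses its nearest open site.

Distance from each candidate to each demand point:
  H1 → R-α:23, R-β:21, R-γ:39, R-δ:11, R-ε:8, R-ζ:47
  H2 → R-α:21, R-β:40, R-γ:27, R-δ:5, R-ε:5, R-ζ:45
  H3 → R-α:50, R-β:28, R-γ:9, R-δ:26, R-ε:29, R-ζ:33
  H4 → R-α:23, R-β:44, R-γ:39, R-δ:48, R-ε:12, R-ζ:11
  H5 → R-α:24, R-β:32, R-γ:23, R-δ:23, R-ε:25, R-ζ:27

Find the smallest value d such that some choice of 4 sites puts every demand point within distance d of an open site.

21

Open {H1, H2, H3, H4}.
  Farthest demand point is R-α at distance 21 (to H2); all others are ≤ 21.
With {H1, H2, H4, H5} the worst case is 23.
With {H1, H3, H4, H5} the worst case is 23.
No size-4 selection achieves below 21.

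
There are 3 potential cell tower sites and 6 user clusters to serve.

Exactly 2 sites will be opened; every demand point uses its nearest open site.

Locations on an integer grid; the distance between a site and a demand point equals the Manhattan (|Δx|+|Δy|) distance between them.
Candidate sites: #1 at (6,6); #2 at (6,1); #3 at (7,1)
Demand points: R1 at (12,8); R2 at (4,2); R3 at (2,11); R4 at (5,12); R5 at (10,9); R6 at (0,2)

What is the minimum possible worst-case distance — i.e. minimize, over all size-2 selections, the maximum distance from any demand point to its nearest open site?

Open {#1, #2}.
  Farthest demand point is R3 at distance 9 (to #1); all others are ≤ 9.
With {#1, #3} the worst case is 9.
With {#2, #3} the worst case is 14.
No size-2 selection achieves below 9.

9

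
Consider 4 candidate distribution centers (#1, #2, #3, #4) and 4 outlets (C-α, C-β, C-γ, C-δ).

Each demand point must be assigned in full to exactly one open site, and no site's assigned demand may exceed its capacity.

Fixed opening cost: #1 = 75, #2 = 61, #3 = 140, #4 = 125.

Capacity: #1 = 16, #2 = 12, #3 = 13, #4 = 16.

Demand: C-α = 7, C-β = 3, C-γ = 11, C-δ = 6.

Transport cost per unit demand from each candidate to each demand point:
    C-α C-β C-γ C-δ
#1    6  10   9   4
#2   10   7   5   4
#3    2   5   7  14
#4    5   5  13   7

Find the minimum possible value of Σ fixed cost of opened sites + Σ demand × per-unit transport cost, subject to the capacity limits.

Open {#1, #2}; cheapest assignment that respects the capacities:
  #1 (cap 16, load 16): C-α, C-β, C-δ — cost 7×6 + 3×10 + 6×4 = 96
  #2 (cap 12, load 11): C-γ — cost 11×5 = 55
  Shipping 151, fixed 136 → total 287.
  Any other capacity-feasible assignment to {#1, #2} ships for at least 151.
Compare {#2, #4}: its best feasible assignment gives total 333.
Compare {#1, #2, #3}: its best feasible assignment gives total 384.
Every other set of open sites that can feasibly serve all demand totals ≥ 333 even under its best assignment. Minimum: 287.

287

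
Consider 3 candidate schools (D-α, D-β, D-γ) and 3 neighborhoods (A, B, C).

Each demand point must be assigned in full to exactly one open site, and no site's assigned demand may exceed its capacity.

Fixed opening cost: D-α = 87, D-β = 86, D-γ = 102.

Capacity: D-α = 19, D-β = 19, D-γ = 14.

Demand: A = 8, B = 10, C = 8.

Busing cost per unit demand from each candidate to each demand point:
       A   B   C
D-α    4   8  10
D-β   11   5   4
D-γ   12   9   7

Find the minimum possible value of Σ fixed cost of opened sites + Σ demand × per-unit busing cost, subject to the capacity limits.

Open {D-α, D-β}; cheapest assignment that respects the capacities:
  D-α (cap 19, load 8): A — cost 8×4 = 32
  D-β (cap 19, load 18): B, C — cost 10×5 + 8×4 = 82
  Shipping 114, fixed 173 → total 287.
  Any other capacity-feasible assignment to {D-α, D-β} ships for at least 114.
Compare {D-α, D-γ}: its best feasible assignment gives total 357.
Compare {D-β, D-γ}: its best feasible assignment gives total 366.
Every other set of open sites that can feasibly serve all demand totals ≥ 357 even under its best assignment. Minimum: 287.

287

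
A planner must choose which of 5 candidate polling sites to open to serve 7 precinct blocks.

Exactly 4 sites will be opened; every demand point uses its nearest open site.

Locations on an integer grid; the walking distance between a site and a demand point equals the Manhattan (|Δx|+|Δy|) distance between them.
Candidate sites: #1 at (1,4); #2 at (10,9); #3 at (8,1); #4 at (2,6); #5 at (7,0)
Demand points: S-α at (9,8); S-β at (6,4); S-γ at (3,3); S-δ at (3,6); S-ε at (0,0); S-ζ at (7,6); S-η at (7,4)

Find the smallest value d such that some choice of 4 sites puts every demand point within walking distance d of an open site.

Open {#1, #2, #3, #4}.
  Farthest demand point is S-β at walking distance 5 (to #1); all others are ≤ 5.
With {#1, #2, #4, #5} the worst case is 5.
With {#1, #2, #3, #5} the worst case is 6.
No size-4 selection achieves below 5.

5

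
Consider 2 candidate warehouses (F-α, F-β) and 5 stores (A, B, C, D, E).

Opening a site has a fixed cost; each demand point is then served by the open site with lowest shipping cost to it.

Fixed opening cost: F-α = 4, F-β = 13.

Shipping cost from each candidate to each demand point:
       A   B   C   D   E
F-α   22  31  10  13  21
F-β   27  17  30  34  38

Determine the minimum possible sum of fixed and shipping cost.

100

Open {F-α, F-β}: assign each demand point to its cheapest open site.
  A→F-α 22, B→F-β 17, C→F-α 10, D→F-α 13, E→F-α 21
  shipping cost 83, fixed 17 → total 100.
Compare {F-α}: shipping cost 97 + fixed 4 = 101.
Compare {F-β}: shipping cost 146 + fixed 13 = 159.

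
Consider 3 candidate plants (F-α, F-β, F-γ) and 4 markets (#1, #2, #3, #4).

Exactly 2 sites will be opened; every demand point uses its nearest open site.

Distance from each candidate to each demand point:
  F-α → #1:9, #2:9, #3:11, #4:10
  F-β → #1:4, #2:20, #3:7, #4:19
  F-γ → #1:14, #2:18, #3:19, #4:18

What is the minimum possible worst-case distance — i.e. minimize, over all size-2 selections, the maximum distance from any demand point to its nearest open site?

Open {F-α, F-β}.
  Farthest demand point is #4 at distance 10 (to F-α); all others are ≤ 10.
With {F-α, F-γ} the worst case is 11.
With {F-β, F-γ} the worst case is 18.
No size-2 selection achieves below 10.

10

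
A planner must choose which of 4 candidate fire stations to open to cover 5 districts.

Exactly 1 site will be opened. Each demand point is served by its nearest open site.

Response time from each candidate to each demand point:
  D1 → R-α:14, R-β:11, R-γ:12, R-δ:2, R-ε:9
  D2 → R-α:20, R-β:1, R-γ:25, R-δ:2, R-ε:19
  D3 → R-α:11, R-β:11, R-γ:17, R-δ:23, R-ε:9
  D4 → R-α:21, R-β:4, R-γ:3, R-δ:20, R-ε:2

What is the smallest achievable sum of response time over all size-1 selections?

48

Open {D1}.
  R-α→D1 14, R-β→D1 11, R-γ→D1 12, R-δ→D1 2, R-ε→D1 9  ⇒ total 48.
Compare {D4}: total 50.
Compare {D2}: total 67.
No size-1 selection does better; minimum is 48.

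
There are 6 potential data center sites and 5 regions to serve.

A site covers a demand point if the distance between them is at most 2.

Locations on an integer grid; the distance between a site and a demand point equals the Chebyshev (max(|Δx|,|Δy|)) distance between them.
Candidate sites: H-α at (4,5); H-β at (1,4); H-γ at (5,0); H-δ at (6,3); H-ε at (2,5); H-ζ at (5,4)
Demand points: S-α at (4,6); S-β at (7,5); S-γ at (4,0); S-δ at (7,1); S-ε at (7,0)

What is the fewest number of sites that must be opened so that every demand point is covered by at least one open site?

2

Coverage sets (demand points within 2 of each site):
  H-α: {S-α}
  H-β: {}
  H-γ: {S-γ, S-δ, S-ε}
  H-δ: {S-β, S-δ}
  H-ε: {S-α}
  H-ζ: {S-α, S-β}
No single site covers all 5 demand points.
But {H-γ, H-ζ} covers everything, so the minimum is 2.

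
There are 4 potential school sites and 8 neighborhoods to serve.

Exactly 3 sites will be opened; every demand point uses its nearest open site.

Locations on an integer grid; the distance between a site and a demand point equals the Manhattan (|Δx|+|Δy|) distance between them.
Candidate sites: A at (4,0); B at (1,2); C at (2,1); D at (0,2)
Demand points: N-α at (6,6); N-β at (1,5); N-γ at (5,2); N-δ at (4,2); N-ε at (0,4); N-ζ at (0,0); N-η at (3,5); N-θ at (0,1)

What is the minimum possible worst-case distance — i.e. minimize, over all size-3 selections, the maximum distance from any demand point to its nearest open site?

Open {A, B, C}.
  Farthest demand point is N-α at distance 8 (to A); all others are ≤ 8.
With {A, B, D} the worst case is 8.
With {A, C, D} the worst case is 8.
No size-3 selection achieves below 8.

8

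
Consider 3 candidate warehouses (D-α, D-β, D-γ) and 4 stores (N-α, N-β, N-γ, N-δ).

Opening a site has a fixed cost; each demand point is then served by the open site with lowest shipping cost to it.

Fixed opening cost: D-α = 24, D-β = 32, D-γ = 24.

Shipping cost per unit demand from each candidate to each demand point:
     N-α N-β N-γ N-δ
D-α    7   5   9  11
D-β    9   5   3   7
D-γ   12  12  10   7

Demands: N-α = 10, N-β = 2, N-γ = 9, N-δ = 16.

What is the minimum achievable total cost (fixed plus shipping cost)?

271

Open {D-β}: assign each demand point to its cheapest open site.
  N-α→D-β 10×9=90, N-β→D-β 2×5=10, N-γ→D-β 9×3=27, N-δ→D-β 16×7=112
  shipping cost 239, fixed 32 → total 271.
Compare {D-α, D-β}: shipping cost 219 + fixed 56 = 275.
Compare {D-β, D-γ}: shipping cost 239 + fixed 56 = 295.
Compare {D-α, D-β, D-γ}: shipping cost 219 + fixed 80 = 299.
All other subsets cost ≥ 275. Minimum total cost: 271.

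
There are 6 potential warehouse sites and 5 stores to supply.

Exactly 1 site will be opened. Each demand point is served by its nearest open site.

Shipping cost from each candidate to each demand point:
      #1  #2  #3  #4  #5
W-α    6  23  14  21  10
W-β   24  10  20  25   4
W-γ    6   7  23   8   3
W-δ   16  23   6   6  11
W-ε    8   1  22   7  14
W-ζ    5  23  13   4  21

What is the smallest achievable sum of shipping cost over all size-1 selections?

47

Open {W-γ}.
  #1→W-γ 6, #2→W-γ 7, #3→W-γ 23, #4→W-γ 8, #5→W-γ 3  ⇒ total 47.
Compare {W-ε}: total 52.
Compare {W-δ}: total 62.
No size-1 selection does better; minimum is 47.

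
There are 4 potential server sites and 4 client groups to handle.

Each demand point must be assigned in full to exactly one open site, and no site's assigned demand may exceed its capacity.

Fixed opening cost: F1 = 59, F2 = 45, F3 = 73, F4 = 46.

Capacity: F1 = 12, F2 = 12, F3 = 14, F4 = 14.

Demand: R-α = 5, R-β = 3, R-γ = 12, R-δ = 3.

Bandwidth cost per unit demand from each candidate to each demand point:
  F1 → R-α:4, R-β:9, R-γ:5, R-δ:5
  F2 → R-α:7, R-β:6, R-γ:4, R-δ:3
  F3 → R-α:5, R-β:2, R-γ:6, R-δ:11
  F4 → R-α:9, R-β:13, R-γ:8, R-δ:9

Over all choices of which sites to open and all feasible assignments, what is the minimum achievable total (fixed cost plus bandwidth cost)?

Open {F1, F2}; cheapest assignment that respects the capacities:
  F1 (cap 12, load 11): R-α, R-β, R-δ — cost 5×4 + 3×9 + 3×5 = 62
  F2 (cap 12, load 12): R-γ — cost 12×4 = 48
  Shipping 110, fixed 104 → total 214.
  Any other capacity-feasible assignment to {F1, F2} ships for at least 110.
Compare {F2, F3}: its best feasible assignment gives total 230.
Compare {F2, F4}: its best feasible assignment gives total 249.
Every other set of open sites that can feasibly serve all demand totals ≥ 230 even under its best assignment. Minimum: 214.

214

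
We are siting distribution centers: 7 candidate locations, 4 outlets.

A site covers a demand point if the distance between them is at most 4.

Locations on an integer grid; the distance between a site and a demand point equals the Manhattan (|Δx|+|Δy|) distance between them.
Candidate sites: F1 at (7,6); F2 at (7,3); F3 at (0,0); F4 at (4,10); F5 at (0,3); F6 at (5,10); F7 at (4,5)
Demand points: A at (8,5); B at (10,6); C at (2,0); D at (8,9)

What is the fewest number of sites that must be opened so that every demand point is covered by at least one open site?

2

Coverage sets (demand points within 4 of each site):
  F1: {A, B, D}
  F2: {A}
  F3: {C}
  F4: {}
  F5: {}
  F6: {D}
  F7: {A}
No single site covers all 4 demand points.
But {F1, F3} covers everything, so the minimum is 2.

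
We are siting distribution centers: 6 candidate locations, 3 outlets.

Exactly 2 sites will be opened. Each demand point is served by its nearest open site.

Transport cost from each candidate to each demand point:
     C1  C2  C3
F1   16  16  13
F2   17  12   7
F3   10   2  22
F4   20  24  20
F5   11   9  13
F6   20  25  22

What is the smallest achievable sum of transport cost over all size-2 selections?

19

Open {F2, F3}.
  C1→F3 10, C2→F3 2, C3→F2 7  ⇒ total 19.
Compare {F1, F3}: total 25.
Compare {F3, F5}: total 25.
No size-2 selection does better; minimum is 19.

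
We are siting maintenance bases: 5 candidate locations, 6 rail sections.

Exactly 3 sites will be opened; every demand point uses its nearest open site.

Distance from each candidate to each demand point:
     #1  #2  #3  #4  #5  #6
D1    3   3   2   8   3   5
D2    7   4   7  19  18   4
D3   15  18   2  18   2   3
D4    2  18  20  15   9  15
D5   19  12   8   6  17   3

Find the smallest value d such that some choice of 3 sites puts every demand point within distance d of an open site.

6

Open {D1, D2, D5}.
  Farthest demand point is #4 at distance 6 (to D5); all others are ≤ 6.
With {D1, D3, D5} the worst case is 6.
With {D1, D4, D5} the worst case is 6.
No size-3 selection achieves below 6.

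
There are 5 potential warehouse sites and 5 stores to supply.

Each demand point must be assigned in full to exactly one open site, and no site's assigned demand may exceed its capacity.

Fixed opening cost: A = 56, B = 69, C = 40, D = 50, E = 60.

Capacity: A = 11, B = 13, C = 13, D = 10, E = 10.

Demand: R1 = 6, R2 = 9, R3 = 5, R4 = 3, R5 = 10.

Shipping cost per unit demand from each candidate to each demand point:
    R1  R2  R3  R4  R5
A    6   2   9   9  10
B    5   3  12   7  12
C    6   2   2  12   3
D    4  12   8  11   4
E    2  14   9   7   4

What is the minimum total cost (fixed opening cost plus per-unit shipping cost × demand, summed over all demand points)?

293

Open {B, C, D}; cheapest assignment that respects the capacities:
  B (cap 13, load 12): R2, R4 — cost 9×3 + 3×7 = 48
  C (cap 13, load 11): R1, R3 — cost 6×6 + 5×2 = 46
  D (cap 10, load 10): R5 — cost 10×4 = 40
  Shipping 134, fixed 159 → total 293.
  Any other capacity-feasible assignment to {B, C, D} ships for at least 134.
Compare {B, C, E}: its best feasible assignment gives total 303.
Compare {A, C, D, E}: its best feasible assignment gives total 307.
Every other set of open sites that can feasibly serve all demand totals ≥ 303 even under its best assignment. Minimum: 293.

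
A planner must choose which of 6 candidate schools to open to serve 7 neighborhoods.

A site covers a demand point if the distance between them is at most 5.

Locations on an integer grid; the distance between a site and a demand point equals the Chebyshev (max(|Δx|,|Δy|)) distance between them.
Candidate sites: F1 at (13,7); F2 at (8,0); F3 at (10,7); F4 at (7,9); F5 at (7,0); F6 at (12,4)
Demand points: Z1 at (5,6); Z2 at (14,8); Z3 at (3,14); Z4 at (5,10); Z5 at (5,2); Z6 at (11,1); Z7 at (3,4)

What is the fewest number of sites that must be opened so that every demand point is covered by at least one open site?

Coverage sets (demand points within 5 of each site):
  F1: {Z2}
  F2: {Z5, Z6, Z7}
  F3: {Z1, Z2, Z4, Z5}
  F4: {Z1, Z3, Z4, Z7}
  F5: {Z5, Z6, Z7}
  F6: {Z2, Z6}
No 2 sites suffice: every size-2 union leaves at least one demand point uncovered.
But {F1, F2, F4} covers everything, so the minimum is 3.

3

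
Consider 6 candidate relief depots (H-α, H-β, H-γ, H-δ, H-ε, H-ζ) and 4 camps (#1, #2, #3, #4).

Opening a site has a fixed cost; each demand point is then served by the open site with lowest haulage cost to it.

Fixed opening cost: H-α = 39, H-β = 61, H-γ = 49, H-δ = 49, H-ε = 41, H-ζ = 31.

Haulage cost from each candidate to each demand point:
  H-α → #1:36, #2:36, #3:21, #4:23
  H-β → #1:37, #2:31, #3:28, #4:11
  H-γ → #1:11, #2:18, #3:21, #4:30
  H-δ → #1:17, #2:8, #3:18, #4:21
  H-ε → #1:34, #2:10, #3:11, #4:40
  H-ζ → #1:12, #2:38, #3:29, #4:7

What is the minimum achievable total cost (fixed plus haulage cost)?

Open {H-ε, H-ζ}: assign each demand point to its cheapest open site.
  #1→H-ζ 12, #2→H-ε 10, #3→H-ε 11, #4→H-ζ 7
  haulage cost 40, fixed 72 → total 112.
Compare {H-δ}: haulage cost 64 + fixed 49 = 113.
Compare {H-ζ}: haulage cost 86 + fixed 31 = 117.
Compare {H-δ, H-ζ}: haulage cost 45 + fixed 80 = 125.
All other subsets cost ≥ 113. Minimum total cost: 112.

112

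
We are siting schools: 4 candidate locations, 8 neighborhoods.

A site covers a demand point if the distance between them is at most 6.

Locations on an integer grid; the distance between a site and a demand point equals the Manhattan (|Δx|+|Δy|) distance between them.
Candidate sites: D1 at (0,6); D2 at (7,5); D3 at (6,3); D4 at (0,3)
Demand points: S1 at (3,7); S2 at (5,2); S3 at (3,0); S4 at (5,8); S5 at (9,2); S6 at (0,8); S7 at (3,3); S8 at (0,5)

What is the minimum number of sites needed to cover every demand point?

2

Coverage sets (demand points within 6 of each site):
  D1: {S1, S6, S7, S8}
  D2: {S1, S2, S4, S5, S7}
  D3: {S2, S3, S4, S5, S7}
  D4: {S2, S3, S6, S7, S8}
No single site covers all 8 demand points.
But {D1, D3} covers everything, so the minimum is 2.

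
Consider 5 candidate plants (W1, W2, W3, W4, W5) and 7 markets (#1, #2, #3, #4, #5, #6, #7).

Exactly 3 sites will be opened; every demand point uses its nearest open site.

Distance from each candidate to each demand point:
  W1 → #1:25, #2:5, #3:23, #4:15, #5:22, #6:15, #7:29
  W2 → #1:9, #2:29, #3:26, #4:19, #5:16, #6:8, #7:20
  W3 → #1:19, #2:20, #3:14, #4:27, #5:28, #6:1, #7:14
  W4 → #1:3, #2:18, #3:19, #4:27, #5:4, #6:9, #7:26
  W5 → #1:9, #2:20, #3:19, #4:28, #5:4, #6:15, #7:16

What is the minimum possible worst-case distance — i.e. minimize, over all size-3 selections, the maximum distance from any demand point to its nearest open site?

15

Open {W1, W3, W4}.
  Farthest demand point is #4 at distance 15 (to W1); all others are ≤ 15.
With {W1, W3, W5} the worst case is 15.
With {W1, W2, W3} the worst case is 16.
No size-3 selection achieves below 15.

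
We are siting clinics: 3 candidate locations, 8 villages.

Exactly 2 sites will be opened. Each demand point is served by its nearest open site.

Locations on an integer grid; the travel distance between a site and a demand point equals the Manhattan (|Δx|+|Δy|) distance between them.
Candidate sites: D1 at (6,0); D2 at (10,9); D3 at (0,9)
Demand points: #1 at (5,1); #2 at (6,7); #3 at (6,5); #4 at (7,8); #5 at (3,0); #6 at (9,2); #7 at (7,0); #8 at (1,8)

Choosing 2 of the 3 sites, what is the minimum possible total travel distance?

Open {D1, D3}.
  #1→D1 2, #2→D1 7, #3→D1 5, #4→D3 8, #5→D1 3, #6→D1 5, #7→D1 1, #8→D3 2  ⇒ total 33.
Compare {D1, D2}: total 36.
Compare {D2, D3}: total 65.

33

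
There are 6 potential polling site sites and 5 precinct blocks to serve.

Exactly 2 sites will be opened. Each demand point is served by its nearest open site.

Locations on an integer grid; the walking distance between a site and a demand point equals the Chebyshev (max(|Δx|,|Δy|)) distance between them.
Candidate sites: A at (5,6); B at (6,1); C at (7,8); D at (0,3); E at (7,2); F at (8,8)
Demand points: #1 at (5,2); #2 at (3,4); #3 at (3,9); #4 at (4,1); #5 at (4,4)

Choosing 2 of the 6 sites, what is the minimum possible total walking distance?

10

Open {A, B}.
  #1→B 1, #2→A 2, #3→A 3, #4→B 2, #5→A 2  ⇒ total 10.
Compare {A, E}: total 12.
Compare {B, C}: total 13.
No size-2 selection does better; minimum is 10.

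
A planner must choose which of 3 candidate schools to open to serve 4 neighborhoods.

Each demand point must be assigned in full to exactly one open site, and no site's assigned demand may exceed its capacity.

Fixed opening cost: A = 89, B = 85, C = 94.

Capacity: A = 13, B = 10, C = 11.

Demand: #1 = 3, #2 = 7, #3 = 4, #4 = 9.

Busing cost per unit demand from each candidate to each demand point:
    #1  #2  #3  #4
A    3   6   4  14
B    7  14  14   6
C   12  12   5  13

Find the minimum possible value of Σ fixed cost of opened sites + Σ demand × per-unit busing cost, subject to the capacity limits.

393

Open {A, B, C}; cheapest assignment that respects the capacities:
  A (cap 13, load 10): #1, #2 — cost 3×3 + 7×6 = 51
  B (cap 10, load 9): #4 — cost 9×6 = 54
  C (cap 11, load 4): #3 — cost 4×5 = 20
  Shipping 125, fixed 268 → total 393.
  Any other capacity-feasible assignment to {A, B, C} ships for at least 125.
Compare {A, C}: its best feasible assignment gives total 422.
Compare {A, B}: its best feasible assignment gives total 435.
Every other set of open sites that can feasibly serve all demand totals ≥ 422 even under its best assignment. Minimum: 393.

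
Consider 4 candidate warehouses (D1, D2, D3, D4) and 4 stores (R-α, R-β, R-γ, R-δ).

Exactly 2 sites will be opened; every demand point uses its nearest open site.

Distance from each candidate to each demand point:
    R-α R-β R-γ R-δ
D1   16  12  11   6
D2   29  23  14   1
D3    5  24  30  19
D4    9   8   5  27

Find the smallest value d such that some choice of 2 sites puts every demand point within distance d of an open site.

Open {D1, D4}.
  Farthest demand point is R-α at distance 9 (to D4); all others are ≤ 9.
With {D2, D4} the worst case is 9.
With {D1, D3} the worst case is 12.
No size-2 selection achieves below 9.

9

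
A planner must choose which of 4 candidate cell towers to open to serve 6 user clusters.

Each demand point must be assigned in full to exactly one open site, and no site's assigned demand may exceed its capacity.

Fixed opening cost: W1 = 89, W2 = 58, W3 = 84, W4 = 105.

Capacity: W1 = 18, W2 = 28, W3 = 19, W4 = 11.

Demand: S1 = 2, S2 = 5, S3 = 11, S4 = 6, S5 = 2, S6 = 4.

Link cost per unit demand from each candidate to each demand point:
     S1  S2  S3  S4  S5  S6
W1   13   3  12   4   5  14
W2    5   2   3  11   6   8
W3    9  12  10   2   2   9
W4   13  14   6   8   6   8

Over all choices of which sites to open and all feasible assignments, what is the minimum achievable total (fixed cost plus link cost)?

Open {W2, W3}; cheapest assignment that respects the capacities:
  W2 (cap 28, load 22): S1, S2, S3, S6 — cost 2×5 + 5×2 + 11×3 + 4×8 = 85
  W3 (cap 19, load 8): S4, S5 — cost 6×2 + 2×2 = 16
  Shipping 101, fixed 142 → total 243.
  Any other capacity-feasible assignment to {W2, W3} ships for at least 101.
Compare {W1, W2}: its best feasible assignment gives total 266.
Compare {W2, W4}: its best feasible assignment gives total 308.
Every other set of open sites that can feasibly serve all demand totals ≥ 266 even under its best assignment. Minimum: 243.

243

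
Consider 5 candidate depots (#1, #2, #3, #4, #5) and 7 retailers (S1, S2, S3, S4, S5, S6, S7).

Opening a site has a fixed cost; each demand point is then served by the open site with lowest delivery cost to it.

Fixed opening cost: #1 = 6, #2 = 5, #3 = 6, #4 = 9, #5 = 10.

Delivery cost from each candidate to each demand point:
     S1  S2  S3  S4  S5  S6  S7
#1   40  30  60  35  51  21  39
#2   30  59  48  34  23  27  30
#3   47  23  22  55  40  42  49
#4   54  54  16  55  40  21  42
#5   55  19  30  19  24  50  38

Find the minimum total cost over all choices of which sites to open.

Open {#2, #4, #5}: assign each demand point to its cheapest open site.
  S1→#2 30, S2→#5 19, S3→#4 16, S4→#5 19, S5→#2 23, S6→#4 21, S7→#2 30
  delivery cost 158, fixed 24 → total 182.
Compare {#1, #2, #4, #5}: delivery cost 158 + fixed 30 = 188.
Compare {#2, #3, #4, #5}: delivery cost 158 + fixed 30 = 188.
Compare {#2, #3, #5}: delivery cost 170 + fixed 21 = 191.
All other subsets cost ≥ 188. Minimum total cost: 182.

182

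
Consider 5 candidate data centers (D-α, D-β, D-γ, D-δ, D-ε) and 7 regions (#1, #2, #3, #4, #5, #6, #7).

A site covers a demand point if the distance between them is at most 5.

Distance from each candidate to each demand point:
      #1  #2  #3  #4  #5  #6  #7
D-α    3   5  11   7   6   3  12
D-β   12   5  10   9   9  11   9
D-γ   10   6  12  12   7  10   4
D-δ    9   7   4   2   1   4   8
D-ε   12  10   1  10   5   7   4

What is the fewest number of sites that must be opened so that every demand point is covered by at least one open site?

3

Coverage sets (demand points within 5 of each site):
  D-α: {#1, #2, #6}
  D-β: {#2}
  D-γ: {#7}
  D-δ: {#3, #4, #5, #6}
  D-ε: {#3, #5, #7}
No 2 sites suffice: every size-2 union leaves at least one demand point uncovered.
But {D-α, D-γ, D-δ} covers everything, so the minimum is 3.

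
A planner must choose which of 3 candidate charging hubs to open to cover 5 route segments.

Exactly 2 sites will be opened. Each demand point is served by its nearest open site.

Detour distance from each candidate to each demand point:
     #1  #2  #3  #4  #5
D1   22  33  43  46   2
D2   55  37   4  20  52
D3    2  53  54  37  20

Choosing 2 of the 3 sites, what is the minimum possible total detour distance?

Open {D1, D2}.
  #1→D1 22, #2→D1 33, #3→D2 4, #4→D2 20, #5→D1 2  ⇒ total 81.
Compare {D2, D3}: total 83.
Compare {D1, D3}: total 117.

81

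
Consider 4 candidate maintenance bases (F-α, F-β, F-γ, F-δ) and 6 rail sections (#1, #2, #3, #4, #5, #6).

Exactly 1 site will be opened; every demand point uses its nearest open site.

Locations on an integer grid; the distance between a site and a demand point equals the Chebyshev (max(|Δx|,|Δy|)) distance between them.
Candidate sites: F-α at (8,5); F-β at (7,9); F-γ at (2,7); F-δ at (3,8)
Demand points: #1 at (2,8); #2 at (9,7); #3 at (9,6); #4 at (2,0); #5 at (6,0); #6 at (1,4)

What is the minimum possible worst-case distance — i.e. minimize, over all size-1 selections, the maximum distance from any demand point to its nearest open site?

7

Open {F-α}.
  Farthest demand point is #6 at distance 7 (to F-α); all others are ≤ 7.
With {F-γ} the worst case is 7.
With {F-δ} the worst case is 8.
No size-1 selection achieves below 7.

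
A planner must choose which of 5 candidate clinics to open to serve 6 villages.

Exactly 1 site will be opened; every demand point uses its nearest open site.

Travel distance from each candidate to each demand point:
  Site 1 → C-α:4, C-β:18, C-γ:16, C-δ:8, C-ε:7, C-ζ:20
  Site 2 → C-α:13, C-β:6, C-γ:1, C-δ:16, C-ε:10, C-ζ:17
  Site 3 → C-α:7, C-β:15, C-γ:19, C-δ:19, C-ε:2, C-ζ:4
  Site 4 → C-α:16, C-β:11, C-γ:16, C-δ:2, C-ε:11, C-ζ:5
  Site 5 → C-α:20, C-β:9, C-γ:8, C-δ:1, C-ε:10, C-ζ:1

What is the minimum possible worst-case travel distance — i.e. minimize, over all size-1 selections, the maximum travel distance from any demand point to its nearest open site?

16

Open {Site 4}.
  Farthest demand point is C-α at travel distance 16 (to Site 4); all others are ≤ 16.
With {Site 2} the worst case is 17.
With {Site 3} the worst case is 19.
No size-1 selection achieves below 16.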